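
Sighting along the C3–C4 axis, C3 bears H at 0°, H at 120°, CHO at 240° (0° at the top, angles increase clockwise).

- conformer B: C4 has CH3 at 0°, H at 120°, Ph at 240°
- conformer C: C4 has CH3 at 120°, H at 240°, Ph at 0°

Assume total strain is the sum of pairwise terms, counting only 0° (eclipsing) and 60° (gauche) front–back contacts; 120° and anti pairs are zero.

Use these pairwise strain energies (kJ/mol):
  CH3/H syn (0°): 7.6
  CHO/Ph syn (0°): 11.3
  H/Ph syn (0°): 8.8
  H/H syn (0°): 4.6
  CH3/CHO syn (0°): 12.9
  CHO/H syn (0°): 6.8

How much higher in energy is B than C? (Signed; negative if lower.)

+0.3 kJ/mol

B (eclipsed): H(0°)/CH3(0°) eclipsed 7.6; H(120°)/H(120°) eclipsed 4.6; CHO(240°)/Ph(240°) eclipsed 11.3 → 23.5 kJ/mol.
C (eclipsed): H(0°)/Ph(0°) eclipsed 8.8; H(120°)/CH3(120°) eclipsed 7.6; CHO(240°)/H(240°) eclipsed 6.8 → 23.2 kJ/mol.
E(B) − E(C) = 23.5 − 23.2 = +0.3 kJ/mol.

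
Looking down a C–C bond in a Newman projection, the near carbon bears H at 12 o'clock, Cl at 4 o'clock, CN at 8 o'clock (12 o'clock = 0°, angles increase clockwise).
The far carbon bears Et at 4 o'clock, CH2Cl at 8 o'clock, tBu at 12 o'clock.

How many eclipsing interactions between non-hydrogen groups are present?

Non-H eclipsing pairs: Cl(120°)/Et(120°); CN(240°)/CH2Cl(240°) — 2 interactions.

2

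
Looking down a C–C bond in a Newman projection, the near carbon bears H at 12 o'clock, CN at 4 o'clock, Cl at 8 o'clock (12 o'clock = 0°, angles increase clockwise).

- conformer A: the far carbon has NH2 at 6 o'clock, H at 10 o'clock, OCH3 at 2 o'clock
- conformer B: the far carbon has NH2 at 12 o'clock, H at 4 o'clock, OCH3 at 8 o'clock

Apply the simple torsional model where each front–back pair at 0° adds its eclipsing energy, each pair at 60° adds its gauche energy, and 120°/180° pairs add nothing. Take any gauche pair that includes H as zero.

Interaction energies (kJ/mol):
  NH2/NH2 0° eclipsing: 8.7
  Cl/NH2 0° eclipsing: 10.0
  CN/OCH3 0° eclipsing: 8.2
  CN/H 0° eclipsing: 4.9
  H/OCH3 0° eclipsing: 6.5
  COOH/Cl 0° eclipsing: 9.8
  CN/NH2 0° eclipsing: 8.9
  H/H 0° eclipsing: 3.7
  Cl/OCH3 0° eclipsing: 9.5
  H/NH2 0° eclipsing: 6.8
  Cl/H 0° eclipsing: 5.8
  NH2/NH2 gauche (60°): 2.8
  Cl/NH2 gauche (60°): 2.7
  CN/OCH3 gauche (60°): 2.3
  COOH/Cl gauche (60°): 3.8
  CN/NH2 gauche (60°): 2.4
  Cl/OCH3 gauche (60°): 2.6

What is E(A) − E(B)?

-13.8 kJ/mol

A (staggered): CN(120°)/NH2(180°) gauche 2.4; CN(120°)/OCH3(60°) gauche 2.3; Cl(240°)/NH2(180°) gauche 2.7 → 7.4 kJ/mol.
B (eclipsed): H(0°)/NH2(0°) eclipsed 6.8; CN(120°)/H(120°) eclipsed 4.9; Cl(240°)/OCH3(240°) eclipsed 9.5 → 21.2 kJ/mol.
E(A) − E(B) = 7.4 − 21.2 = -13.8 kJ/mol.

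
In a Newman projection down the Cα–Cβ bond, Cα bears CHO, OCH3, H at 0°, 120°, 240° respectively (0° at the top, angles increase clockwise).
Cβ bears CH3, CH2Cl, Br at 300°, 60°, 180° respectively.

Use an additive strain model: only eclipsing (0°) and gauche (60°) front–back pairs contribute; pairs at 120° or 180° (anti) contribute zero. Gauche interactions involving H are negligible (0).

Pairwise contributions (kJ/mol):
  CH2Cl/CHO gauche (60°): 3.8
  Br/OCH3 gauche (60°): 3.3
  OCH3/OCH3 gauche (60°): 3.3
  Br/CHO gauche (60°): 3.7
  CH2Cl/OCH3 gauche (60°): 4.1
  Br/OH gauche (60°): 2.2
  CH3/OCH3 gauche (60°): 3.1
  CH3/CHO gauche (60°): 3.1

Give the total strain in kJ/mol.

14.3 kJ/mol

This conformer (staggered): CHO(0°)/CH3(300°) gauche 3.1; CHO(0°)/CH2Cl(60°) gauche 3.8; OCH3(120°)/CH2Cl(60°) gauche 4.1; OCH3(120°)/Br(180°) gauche 3.3 → 14.3 kJ/mol.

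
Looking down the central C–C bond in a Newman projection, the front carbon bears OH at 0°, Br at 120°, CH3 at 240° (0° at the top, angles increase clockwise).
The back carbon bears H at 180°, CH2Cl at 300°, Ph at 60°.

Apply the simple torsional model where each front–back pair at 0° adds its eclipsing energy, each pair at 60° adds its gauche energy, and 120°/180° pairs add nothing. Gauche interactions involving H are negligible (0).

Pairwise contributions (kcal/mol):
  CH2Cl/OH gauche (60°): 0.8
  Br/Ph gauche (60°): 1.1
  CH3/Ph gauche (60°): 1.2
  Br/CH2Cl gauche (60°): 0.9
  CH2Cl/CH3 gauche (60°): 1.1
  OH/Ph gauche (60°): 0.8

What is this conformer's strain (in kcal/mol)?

This conformer (staggered): OH(0°)/CH2Cl(300°) gauche 0.8; OH(0°)/Ph(60°) gauche 0.8; Br(120°)/Ph(60°) gauche 1.1; CH3(240°)/CH2Cl(300°) gauche 1.1 → 3.8 kcal/mol.

3.8 kcal/mol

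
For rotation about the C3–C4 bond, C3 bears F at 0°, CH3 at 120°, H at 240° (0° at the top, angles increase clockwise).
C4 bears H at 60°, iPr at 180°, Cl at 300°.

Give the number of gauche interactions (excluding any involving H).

2

Non-H gauche pairs: F(0°)/Cl(300°); CH3(120°)/iPr(180°) — 2 interactions.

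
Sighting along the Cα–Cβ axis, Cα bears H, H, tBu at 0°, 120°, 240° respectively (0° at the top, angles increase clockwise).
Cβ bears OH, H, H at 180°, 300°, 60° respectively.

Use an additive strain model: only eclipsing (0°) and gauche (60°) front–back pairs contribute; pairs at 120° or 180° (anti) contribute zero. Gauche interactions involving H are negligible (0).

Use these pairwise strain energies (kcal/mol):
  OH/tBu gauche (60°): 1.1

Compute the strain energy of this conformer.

1.1 kcal/mol

This conformer (staggered): tBu–OH gauche; 1.1 = 1.1 kcal/mol.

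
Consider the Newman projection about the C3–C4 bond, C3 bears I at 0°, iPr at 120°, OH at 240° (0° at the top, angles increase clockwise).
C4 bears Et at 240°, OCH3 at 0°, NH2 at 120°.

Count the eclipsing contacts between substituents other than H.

Non-H eclipsing pairs: I(0°)/OCH3(0°); iPr(120°)/NH2(120°); OH(240°)/Et(240°) — 3 interactions.

3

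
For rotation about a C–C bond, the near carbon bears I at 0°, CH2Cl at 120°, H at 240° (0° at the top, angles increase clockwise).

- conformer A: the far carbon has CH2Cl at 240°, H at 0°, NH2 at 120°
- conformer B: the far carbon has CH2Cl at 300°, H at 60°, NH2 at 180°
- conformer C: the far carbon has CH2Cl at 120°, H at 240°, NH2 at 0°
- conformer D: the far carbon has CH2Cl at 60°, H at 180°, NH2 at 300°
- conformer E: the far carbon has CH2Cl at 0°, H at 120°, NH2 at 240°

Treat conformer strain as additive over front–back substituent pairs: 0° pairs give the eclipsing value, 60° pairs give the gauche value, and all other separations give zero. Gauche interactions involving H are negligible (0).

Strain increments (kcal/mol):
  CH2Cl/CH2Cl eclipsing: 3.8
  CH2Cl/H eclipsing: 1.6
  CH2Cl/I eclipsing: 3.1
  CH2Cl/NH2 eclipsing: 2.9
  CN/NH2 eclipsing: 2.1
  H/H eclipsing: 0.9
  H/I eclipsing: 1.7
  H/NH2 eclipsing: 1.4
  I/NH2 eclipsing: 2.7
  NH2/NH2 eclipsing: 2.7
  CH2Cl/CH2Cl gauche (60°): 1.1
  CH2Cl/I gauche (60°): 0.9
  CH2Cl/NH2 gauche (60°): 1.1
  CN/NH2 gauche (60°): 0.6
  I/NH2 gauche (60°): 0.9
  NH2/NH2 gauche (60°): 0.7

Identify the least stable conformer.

C

A (eclipsed): I–H eclipsed, CH2Cl–NH2 eclipsed, H–CH2Cl eclipsed; 1.7 + 2.9 + 1.6 = 6.2 kcal/mol.
B (staggered): I–CH2Cl gauche, CH2Cl–NH2 gauche; 0.9 + 1.1 = 2.0 kcal/mol.
C (eclipsed): I–NH2 eclipsed, CH2Cl–CH2Cl eclipsed, H–H eclipsed; 2.7 + 3.8 + 0.9 = 7.4 kcal/mol.
D (staggered): I–CH2Cl gauche, I–NH2 gauche, CH2Cl–CH2Cl gauche; 0.9 + 0.9 + 1.1 = 2.9 kcal/mol.
E (eclipsed): I–CH2Cl eclipsed, CH2Cl–H eclipsed, H–NH2 eclipsed; 3.1 + 1.6 + 1.4 = 6.1 kcal/mol.
C has the highest total (7.4 kcal/mol).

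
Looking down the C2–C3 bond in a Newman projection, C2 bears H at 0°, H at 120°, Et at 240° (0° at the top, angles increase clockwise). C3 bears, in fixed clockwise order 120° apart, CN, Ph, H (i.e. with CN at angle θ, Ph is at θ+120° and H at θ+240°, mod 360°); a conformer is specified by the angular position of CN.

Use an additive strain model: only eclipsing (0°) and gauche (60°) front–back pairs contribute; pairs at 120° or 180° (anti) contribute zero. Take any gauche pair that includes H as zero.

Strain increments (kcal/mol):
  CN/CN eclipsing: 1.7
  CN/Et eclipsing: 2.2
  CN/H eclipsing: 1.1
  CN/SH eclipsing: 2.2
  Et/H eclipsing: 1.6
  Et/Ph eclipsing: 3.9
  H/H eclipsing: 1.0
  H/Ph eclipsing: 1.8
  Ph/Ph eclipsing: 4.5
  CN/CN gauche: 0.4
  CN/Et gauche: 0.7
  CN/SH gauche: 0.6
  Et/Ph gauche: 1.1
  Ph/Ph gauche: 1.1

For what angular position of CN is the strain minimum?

CN at 0° (eclipsed): H–CN eclipsed, H–Ph eclipsed, Et–H eclipsed; 1.1 + 1.8 + 1.6 = 4.5 kcal/mol.
CN at 60° (staggered): Et–Ph gauche; 1.1 = 1.1 kcal/mol.
CN at 120° (eclipsed): H–H eclipsed, H–CN eclipsed, Et–Ph eclipsed; 1.0 + 1.1 + 3.9 = 6.0 kcal/mol.
CN at 180° (staggered): Et–CN gauche, Et–Ph gauche; 0.7 + 1.1 = 1.8 kcal/mol.
CN at 240° (eclipsed): H–Ph eclipsed, H–H eclipsed, Et–CN eclipsed; 1.8 + 1.0 + 2.2 = 5.0 kcal/mol.
CN at 300° (staggered): Et–CN gauche; 0.7 = 0.7 kcal/mol.
The minimum (0.7 kcal/mol) occurs with CN at 300°.

300°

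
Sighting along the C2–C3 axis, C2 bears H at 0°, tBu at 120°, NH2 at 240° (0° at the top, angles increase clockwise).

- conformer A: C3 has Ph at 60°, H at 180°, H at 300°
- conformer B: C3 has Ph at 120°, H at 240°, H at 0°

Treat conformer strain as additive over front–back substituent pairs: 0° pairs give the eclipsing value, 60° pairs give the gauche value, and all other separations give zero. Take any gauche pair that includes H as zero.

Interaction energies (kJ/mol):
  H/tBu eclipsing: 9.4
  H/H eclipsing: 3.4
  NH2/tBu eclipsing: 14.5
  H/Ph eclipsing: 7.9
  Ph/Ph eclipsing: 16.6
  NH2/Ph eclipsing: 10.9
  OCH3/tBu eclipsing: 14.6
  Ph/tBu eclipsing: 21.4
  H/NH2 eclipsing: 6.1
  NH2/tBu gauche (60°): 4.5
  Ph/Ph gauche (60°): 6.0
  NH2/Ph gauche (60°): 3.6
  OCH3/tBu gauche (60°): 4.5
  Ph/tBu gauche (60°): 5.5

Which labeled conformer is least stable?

A (staggered): tBu–Ph gauche; 5.5 = 5.5 kJ/mol.
B (eclipsed): H–H eclipsed, tBu–Ph eclipsed, NH2–H eclipsed; 3.4 + 21.4 + 6.1 = 30.9 kJ/mol.
B has the highest total (30.9 kJ/mol).

B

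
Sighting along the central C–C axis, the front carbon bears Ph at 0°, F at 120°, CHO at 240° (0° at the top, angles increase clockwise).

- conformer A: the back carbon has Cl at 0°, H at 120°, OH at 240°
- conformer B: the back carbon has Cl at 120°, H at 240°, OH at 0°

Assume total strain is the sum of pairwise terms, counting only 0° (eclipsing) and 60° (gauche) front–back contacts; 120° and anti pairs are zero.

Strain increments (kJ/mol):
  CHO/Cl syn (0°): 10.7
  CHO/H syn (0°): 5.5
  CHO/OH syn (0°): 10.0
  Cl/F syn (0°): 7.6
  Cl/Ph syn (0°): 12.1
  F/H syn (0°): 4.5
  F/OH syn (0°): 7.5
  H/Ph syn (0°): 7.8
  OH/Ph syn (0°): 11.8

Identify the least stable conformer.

A

A is eclipsed. Ph at 0° is eclipsed with Cl at 0° (12.1); F at 120° is eclipsed with H at 120° (4.5); CHO at 240° is eclipsed with OH at 240° (10.0). Total 26.6 kJ/mol.
B is eclipsed. Ph at 0° is eclipsed with OH at 0° (11.8); F at 120° is eclipsed with Cl at 120° (7.6); CHO at 240° is eclipsed with H at 240° (5.5). Total 24.9 kJ/mol.
A has the highest total (26.6 kJ/mol).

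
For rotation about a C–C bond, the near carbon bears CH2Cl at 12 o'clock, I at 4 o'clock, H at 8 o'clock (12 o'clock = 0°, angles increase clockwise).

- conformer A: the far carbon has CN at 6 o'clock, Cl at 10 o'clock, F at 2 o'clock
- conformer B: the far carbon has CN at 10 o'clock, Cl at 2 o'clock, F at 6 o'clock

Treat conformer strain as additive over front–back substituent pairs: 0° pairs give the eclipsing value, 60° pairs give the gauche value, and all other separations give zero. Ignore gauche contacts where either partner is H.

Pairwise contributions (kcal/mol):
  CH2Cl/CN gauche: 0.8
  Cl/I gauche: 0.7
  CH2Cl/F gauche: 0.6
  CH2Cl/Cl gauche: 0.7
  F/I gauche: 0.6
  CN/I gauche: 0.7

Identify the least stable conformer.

A (staggered): CH2Cl(0°)/Cl(300°) gauche 0.7; CH2Cl(0°)/F(60°) gauche 0.6; I(120°)/CN(180°) gauche 0.7; I(120°)/F(60°) gauche 0.6 → 2.6 kcal/mol.
B (staggered): CH2Cl(0°)/CN(300°) gauche 0.8; CH2Cl(0°)/Cl(60°) gauche 0.7; I(120°)/Cl(60°) gauche 0.7; I(120°)/F(180°) gauche 0.6 → 2.8 kcal/mol.
B has the highest total (2.8 kcal/mol).

B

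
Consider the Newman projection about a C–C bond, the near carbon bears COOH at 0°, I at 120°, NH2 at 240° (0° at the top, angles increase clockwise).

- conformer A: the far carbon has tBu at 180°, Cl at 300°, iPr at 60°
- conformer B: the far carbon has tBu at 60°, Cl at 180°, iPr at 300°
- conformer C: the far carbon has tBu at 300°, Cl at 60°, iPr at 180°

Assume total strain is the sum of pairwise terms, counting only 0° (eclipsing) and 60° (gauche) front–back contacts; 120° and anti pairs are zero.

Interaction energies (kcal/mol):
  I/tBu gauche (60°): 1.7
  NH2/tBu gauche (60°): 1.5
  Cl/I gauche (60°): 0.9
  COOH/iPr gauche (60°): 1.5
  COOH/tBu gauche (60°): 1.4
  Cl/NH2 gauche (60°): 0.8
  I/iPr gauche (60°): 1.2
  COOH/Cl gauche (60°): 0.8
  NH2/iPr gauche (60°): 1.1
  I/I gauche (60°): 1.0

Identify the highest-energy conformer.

A (staggered): COOH(0°)/Cl(300°) gauche 0.8; COOH(0°)/iPr(60°) gauche 1.5; I(120°)/tBu(180°) gauche 1.7; I(120°)/iPr(60°) gauche 1.2; NH2(240°)/tBu(180°) gauche 1.5; NH2(240°)/Cl(300°) gauche 0.8 → 7.5 kcal/mol.
B (staggered): COOH(0°)/tBu(60°) gauche 1.4; COOH(0°)/iPr(300°) gauche 1.5; I(120°)/tBu(60°) gauche 1.7; I(120°)/Cl(180°) gauche 0.9; NH2(240°)/Cl(180°) gauche 0.8; NH2(240°)/iPr(300°) gauche 1.1 → 7.4 kcal/mol.
C (staggered): COOH(0°)/tBu(300°) gauche 1.4; COOH(0°)/Cl(60°) gauche 0.8; I(120°)/Cl(60°) gauche 0.9; I(120°)/iPr(180°) gauche 1.2; NH2(240°)/tBu(300°) gauche 1.5; NH2(240°)/iPr(180°) gauche 1.1 → 6.9 kcal/mol.
A has the highest total (7.5 kcal/mol).

A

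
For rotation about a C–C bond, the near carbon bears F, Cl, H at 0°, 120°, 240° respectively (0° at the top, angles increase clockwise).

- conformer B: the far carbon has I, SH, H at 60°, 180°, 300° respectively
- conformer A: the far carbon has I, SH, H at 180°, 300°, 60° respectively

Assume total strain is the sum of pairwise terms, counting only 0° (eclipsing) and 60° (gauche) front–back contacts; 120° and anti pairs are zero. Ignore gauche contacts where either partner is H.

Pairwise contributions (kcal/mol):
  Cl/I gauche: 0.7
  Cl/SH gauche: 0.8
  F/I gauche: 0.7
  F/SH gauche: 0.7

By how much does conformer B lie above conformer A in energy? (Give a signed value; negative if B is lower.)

B (staggered): F(0°)/I(60°) gauche 0.7; Cl(120°)/I(60°) gauche 0.7; Cl(120°)/SH(180°) gauche 0.8 → 2.2 kcal/mol.
A (staggered): F(0°)/SH(300°) gauche 0.7; Cl(120°)/I(180°) gauche 0.7 → 1.4 kcal/mol.
E(B) − E(A) = 2.2 − 1.4 = +0.8 kcal/mol.

+0.8 kcal/mol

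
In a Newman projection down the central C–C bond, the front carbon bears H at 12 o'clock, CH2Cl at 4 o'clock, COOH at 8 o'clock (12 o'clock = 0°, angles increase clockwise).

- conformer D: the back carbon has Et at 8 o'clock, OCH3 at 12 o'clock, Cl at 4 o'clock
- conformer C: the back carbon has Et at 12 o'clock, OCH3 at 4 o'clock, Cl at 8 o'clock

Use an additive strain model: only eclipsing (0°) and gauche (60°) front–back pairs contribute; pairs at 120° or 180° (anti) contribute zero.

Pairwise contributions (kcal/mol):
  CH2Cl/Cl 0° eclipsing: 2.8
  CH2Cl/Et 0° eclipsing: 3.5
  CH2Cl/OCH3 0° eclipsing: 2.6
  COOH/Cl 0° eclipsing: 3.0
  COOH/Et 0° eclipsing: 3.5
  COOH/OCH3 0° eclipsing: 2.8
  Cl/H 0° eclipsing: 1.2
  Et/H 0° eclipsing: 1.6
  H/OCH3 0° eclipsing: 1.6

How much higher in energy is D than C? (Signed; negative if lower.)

+0.7 kcal/mol

D (eclipsed): H–OCH3 eclipsed, CH2Cl–Cl eclipsed, COOH–Et eclipsed; 1.6 + 2.8 + 3.5 = 7.9 kcal/mol.
C (eclipsed): H–Et eclipsed, CH2Cl–OCH3 eclipsed, COOH–Cl eclipsed; 1.6 + 2.6 + 3.0 = 7.2 kcal/mol.
E(D) − E(C) = 7.9 − 7.2 = +0.7 kcal/mol.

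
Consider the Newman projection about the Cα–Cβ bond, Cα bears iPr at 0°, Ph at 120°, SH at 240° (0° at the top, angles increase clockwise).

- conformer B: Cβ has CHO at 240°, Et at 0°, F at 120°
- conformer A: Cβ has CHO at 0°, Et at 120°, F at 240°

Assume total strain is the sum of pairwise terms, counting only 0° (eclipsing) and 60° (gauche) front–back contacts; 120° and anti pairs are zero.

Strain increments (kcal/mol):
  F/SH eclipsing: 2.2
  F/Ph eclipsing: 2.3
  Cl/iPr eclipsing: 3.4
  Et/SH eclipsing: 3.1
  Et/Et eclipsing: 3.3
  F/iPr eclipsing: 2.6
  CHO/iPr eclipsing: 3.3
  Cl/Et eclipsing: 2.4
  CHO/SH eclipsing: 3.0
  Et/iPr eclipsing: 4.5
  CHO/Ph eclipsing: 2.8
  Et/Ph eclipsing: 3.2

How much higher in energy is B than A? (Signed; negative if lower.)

B (eclipsed): iPr(0°)/Et(0°) eclipsed 4.5; Ph(120°)/F(120°) eclipsed 2.3; SH(240°)/CHO(240°) eclipsed 3.0 → 9.8 kcal/mol.
A (eclipsed): iPr(0°)/CHO(0°) eclipsed 3.3; Ph(120°)/Et(120°) eclipsed 3.2; SH(240°)/F(240°) eclipsed 2.2 → 8.7 kcal/mol.
E(B) − E(A) = 9.8 − 8.7 = +1.1 kcal/mol.

+1.1 kcal/mol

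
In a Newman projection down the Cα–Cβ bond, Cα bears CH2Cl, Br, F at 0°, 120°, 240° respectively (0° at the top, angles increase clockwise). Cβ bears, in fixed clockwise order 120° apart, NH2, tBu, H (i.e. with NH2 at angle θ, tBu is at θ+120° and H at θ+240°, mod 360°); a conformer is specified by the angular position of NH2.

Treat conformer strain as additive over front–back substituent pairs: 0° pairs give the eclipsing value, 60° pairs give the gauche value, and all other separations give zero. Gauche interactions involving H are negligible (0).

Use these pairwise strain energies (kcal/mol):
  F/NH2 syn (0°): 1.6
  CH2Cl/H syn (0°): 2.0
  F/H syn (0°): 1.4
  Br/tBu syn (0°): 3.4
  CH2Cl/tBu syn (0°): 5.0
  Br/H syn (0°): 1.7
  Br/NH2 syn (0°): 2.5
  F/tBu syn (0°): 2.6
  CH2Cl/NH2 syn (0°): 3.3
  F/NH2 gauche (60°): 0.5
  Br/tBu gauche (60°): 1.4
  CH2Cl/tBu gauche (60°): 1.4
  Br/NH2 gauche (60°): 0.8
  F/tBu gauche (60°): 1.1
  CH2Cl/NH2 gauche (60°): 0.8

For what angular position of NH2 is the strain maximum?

240°

NH2 at 0° (eclipsed): CH2Cl(0°)/NH2(0°) eclipsed 3.3; Br(120°)/tBu(120°) eclipsed 3.4; F(240°)/H(240°) eclipsed 1.4 → 8.1 kcal/mol.
NH2 at 60° (staggered): CH2Cl(0°)/NH2(60°) gauche 0.8; Br(120°)/NH2(60°) gauche 0.8; Br(120°)/tBu(180°) gauche 1.4; F(240°)/tBu(180°) gauche 1.1 → 4.1 kcal/mol.
NH2 at 120° (eclipsed): CH2Cl(0°)/H(0°) eclipsed 2.0; Br(120°)/NH2(120°) eclipsed 2.5; F(240°)/tBu(240°) eclipsed 2.6 → 7.1 kcal/mol.
NH2 at 180° (staggered): CH2Cl(0°)/tBu(300°) gauche 1.4; Br(120°)/NH2(180°) gauche 0.8; F(240°)/NH2(180°) gauche 0.5; F(240°)/tBu(300°) gauche 1.1 → 3.8 kcal/mol.
NH2 at 240° (eclipsed): CH2Cl(0°)/tBu(0°) eclipsed 5.0; Br(120°)/H(120°) eclipsed 1.7; F(240°)/NH2(240°) eclipsed 1.6 → 8.3 kcal/mol.
NH2 at 300° (staggered): CH2Cl(0°)/NH2(300°) gauche 0.8; CH2Cl(0°)/tBu(60°) gauche 1.4; Br(120°)/tBu(60°) gauche 1.4; F(240°)/NH2(300°) gauche 0.5 → 4.1 kcal/mol.
The maximum (8.3 kcal/mol) occurs with NH2 at 240°.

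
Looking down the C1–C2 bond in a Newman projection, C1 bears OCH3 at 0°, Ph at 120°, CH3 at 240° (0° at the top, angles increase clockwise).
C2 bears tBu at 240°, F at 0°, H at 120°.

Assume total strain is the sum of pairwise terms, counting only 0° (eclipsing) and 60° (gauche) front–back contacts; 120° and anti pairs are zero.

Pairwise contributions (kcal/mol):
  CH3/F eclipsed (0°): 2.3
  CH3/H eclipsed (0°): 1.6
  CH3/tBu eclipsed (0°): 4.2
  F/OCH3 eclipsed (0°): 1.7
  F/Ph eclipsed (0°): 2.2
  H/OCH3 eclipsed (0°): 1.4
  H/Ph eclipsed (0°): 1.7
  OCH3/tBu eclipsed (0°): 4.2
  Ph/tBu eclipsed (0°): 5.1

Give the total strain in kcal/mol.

This conformer is eclipsed. OCH3 at 0° is eclipsed with F at 0° (1.7); Ph at 120° is eclipsed with H at 120° (1.7); CH3 at 240° is eclipsed with tBu at 240° (4.2). Total 7.6 kcal/mol.

7.6 kcal/mol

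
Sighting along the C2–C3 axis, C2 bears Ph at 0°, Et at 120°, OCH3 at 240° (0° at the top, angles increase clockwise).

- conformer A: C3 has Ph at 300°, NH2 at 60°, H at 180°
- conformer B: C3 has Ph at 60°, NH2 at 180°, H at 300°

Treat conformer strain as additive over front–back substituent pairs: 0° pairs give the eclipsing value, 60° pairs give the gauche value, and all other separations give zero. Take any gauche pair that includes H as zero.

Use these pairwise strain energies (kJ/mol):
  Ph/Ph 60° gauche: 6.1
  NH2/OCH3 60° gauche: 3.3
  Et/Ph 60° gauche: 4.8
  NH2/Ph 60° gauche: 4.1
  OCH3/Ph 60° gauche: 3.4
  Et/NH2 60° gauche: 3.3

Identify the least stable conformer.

B

A is staggered. Ph at 0° is gauche with Ph at 300° (6.1); Ph at 0° is gauche with NH2 at 60° (4.1); Et at 120° is gauche with NH2 at 60° (3.3); OCH3 at 240° is gauche with Ph at 300° (3.4). Total 16.9 kJ/mol.
B is staggered. Ph at 0° is gauche with Ph at 60° (6.1); Et at 120° is gauche with Ph at 60° (4.8); Et at 120° is gauche with NH2 at 180° (3.3); OCH3 at 240° is gauche with NH2 at 180° (3.3). Total 17.5 kJ/mol.
B has the highest total (17.5 kJ/mol).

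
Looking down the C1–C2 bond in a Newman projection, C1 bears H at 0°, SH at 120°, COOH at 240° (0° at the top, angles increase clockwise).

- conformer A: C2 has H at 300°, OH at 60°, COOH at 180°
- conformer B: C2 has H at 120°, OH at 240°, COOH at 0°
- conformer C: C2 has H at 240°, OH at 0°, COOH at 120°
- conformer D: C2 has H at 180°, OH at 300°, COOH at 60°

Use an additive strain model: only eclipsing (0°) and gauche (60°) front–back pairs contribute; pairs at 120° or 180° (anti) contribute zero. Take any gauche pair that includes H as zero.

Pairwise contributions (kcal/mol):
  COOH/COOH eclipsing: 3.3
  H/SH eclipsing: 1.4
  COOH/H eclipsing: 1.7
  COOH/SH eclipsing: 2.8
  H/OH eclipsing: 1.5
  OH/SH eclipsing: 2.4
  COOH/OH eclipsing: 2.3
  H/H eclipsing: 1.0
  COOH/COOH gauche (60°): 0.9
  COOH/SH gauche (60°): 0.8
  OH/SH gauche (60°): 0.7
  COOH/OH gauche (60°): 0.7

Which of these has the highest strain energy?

C

A (staggered): SH(120°)/OH(60°) gauche 0.7; SH(120°)/COOH(180°) gauche 0.8; COOH(240°)/COOH(180°) gauche 0.9 → 2.4 kcal/mol.
B (eclipsed): H(0°)/COOH(0°) eclipsed 1.7; SH(120°)/H(120°) eclipsed 1.4; COOH(240°)/OH(240°) eclipsed 2.3 → 5.4 kcal/mol.
C (eclipsed): H(0°)/OH(0°) eclipsed 1.5; SH(120°)/COOH(120°) eclipsed 2.8; COOH(240°)/H(240°) eclipsed 1.7 → 6.0 kcal/mol.
D (staggered): SH(120°)/COOH(60°) gauche 0.8; COOH(240°)/OH(300°) gauche 0.7 → 1.5 kcal/mol.
C has the highest total (6.0 kcal/mol).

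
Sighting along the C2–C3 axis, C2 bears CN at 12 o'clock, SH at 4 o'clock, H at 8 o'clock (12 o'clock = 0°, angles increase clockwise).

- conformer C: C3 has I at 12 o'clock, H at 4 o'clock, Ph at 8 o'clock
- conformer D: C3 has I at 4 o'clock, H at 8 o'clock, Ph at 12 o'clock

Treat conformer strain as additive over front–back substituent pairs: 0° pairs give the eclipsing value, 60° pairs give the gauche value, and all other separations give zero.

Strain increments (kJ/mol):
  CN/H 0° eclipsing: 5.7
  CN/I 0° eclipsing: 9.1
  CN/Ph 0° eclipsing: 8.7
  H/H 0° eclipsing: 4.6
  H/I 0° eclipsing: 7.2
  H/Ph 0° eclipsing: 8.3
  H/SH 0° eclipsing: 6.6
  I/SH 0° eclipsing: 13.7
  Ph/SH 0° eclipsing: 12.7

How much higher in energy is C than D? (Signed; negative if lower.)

-3.0 kJ/mol

C (eclipsed): CN(0°)/I(0°) eclipsed 9.1; SH(120°)/H(120°) eclipsed 6.6; H(240°)/Ph(240°) eclipsed 8.3 → 24.0 kJ/mol.
D (eclipsed): CN(0°)/Ph(0°) eclipsed 8.7; SH(120°)/I(120°) eclipsed 13.7; H(240°)/H(240°) eclipsed 4.6 → 27.0 kJ/mol.
E(C) − E(D) = 24.0 − 27.0 = -3.0 kJ/mol.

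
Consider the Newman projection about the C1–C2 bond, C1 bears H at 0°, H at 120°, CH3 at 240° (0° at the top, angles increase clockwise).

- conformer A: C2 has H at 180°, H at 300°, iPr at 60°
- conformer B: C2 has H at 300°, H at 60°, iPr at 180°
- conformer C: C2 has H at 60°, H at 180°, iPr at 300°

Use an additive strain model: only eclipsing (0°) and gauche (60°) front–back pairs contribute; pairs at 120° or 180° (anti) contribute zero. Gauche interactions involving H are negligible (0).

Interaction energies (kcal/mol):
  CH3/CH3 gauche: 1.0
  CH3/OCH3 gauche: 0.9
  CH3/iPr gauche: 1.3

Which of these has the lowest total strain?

A (staggered): no non-H gauche contacts → 0.0 kcal/mol.
B (staggered): CH3–iPr gauche; 1.3 = 1.3 kcal/mol.
C (staggered): CH3–iPr gauche; 1.3 = 1.3 kcal/mol.
A has the lowest total (0.0 kcal/mol).

A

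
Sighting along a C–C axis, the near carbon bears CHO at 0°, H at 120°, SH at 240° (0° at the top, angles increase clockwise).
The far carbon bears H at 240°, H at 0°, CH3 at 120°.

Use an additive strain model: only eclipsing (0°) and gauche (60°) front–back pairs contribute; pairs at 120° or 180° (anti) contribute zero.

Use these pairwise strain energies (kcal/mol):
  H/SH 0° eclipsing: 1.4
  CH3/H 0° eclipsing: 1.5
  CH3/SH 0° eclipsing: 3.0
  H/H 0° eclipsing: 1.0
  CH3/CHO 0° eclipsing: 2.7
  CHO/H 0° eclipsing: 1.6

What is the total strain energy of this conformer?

4.5 kcal/mol

This conformer (eclipsed): CHO–H eclipsed, H–CH3 eclipsed, SH–H eclipsed; 1.6 + 1.5 + 1.4 = 4.5 kcal/mol.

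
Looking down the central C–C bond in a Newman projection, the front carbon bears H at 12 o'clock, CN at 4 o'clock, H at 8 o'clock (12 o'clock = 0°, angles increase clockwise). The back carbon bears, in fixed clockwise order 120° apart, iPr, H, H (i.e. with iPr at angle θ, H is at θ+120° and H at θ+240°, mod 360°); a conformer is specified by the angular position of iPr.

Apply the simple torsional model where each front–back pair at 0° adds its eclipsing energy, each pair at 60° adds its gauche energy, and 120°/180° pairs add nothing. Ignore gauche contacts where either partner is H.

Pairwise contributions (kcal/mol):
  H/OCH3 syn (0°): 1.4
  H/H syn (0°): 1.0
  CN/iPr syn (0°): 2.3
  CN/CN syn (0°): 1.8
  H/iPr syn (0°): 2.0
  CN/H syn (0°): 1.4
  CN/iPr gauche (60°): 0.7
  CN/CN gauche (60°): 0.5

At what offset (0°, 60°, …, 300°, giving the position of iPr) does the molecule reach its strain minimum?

300°

iPr at 0° (eclipsed): H–iPr eclipsed, CN–H eclipsed, H–H eclipsed; 2.0 + 1.4 + 1.0 = 4.4 kcal/mol.
iPr at 60° (staggered): CN–iPr gauche; 0.7 = 0.7 kcal/mol.
iPr at 120° (eclipsed): H–H eclipsed, CN–iPr eclipsed, H–H eclipsed; 1.0 + 2.3 + 1.0 = 4.3 kcal/mol.
iPr at 180° (staggered): CN–iPr gauche; 0.7 = 0.7 kcal/mol.
iPr at 240° (eclipsed): H–H eclipsed, CN–H eclipsed, H–iPr eclipsed; 1.0 + 1.4 + 2.0 = 4.4 kcal/mol.
iPr at 300° (staggered): no non-H gauche contacts → 0.0 kcal/mol.
The minimum (0.0 kcal/mol) occurs with iPr at 300°.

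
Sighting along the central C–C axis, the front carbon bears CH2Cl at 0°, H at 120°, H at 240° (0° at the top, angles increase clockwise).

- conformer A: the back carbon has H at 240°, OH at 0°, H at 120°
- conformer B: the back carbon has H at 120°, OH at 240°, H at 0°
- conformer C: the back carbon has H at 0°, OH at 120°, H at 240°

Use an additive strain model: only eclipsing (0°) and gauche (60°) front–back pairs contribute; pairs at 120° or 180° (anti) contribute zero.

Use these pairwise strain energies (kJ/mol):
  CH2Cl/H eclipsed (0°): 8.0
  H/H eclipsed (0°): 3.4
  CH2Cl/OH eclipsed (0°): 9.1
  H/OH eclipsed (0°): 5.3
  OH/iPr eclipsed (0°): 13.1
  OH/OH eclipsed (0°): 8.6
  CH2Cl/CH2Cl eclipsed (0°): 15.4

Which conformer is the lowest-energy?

A

A (eclipsed): CH2Cl(0°)/OH(0°) eclipsed 9.1; H(120°)/H(120°) eclipsed 3.4; H(240°)/H(240°) eclipsed 3.4 → 15.9 kJ/mol.
B (eclipsed): CH2Cl(0°)/H(0°) eclipsed 8.0; H(120°)/H(120°) eclipsed 3.4; H(240°)/OH(240°) eclipsed 5.3 → 16.7 kJ/mol.
C (eclipsed): CH2Cl(0°)/H(0°) eclipsed 8.0; H(120°)/OH(120°) eclipsed 5.3; H(240°)/H(240°) eclipsed 3.4 → 16.7 kJ/mol.
A has the lowest total (15.9 kJ/mol).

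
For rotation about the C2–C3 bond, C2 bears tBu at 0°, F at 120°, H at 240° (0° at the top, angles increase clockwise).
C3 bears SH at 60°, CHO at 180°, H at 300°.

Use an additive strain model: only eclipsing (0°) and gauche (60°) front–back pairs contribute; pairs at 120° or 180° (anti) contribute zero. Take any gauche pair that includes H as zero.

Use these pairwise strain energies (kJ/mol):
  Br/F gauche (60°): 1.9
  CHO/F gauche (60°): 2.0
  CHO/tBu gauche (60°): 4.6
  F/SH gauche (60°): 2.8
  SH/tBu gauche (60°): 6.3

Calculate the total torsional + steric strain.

11.1 kJ/mol

This conformer is staggered. tBu at 0° is gauche with SH at 60° (6.3); F at 120° is gauche with SH at 60° (2.8); F at 120° is gauche with CHO at 180° (2.0). Total 11.1 kJ/mol.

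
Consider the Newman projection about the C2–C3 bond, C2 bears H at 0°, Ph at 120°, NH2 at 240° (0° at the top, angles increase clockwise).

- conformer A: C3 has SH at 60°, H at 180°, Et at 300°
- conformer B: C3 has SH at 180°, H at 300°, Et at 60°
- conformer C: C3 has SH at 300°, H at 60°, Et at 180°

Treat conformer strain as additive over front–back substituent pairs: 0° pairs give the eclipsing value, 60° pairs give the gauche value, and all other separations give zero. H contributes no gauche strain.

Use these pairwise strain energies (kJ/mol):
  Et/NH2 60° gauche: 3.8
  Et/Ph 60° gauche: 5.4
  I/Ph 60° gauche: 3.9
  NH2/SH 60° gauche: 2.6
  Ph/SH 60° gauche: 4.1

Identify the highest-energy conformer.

A is staggered. Ph at 120° is gauche with SH at 60° (4.1); NH2 at 240° is gauche with Et at 300° (3.8). Total 7.9 kJ/mol.
B is staggered. Ph at 120° is gauche with SH at 180° (4.1); Ph at 120° is gauche with Et at 60° (5.4); NH2 at 240° is gauche with SH at 180° (2.6). Total 12.1 kJ/mol.
C is staggered. Ph at 120° is gauche with Et at 180° (5.4); NH2 at 240° is gauche with SH at 300° (2.6); NH2 at 240° is gauche with Et at 180° (3.8). Total 11.8 kJ/mol.
B has the highest total (12.1 kJ/mol).

B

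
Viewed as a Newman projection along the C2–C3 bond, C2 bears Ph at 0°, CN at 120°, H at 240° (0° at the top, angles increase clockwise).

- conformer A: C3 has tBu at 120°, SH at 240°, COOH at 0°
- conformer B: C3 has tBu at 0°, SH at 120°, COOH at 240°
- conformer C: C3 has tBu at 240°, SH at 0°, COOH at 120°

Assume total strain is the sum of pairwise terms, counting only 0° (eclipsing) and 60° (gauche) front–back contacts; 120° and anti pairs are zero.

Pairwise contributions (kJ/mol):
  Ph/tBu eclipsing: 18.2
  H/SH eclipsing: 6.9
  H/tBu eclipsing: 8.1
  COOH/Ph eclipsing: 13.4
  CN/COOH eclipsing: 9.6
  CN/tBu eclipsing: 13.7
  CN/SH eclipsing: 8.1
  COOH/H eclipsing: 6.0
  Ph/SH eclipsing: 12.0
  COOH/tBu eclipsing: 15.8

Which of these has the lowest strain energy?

A is eclipsed. Ph at 0° is eclipsed with COOH at 0° (13.4); CN at 120° is eclipsed with tBu at 120° (13.7); H at 240° is eclipsed with SH at 240° (6.9). Total 34.0 kJ/mol.
B is eclipsed. Ph at 0° is eclipsed with tBu at 0° (18.2); CN at 120° is eclipsed with SH at 120° (8.1); H at 240° is eclipsed with COOH at 240° (6.0). Total 32.3 kJ/mol.
C is eclipsed. Ph at 0° is eclipsed with SH at 0° (12.0); CN at 120° is eclipsed with COOH at 120° (9.6); H at 240° is eclipsed with tBu at 240° (8.1). Total 29.7 kJ/mol.
C has the lowest total (29.7 kJ/mol).

C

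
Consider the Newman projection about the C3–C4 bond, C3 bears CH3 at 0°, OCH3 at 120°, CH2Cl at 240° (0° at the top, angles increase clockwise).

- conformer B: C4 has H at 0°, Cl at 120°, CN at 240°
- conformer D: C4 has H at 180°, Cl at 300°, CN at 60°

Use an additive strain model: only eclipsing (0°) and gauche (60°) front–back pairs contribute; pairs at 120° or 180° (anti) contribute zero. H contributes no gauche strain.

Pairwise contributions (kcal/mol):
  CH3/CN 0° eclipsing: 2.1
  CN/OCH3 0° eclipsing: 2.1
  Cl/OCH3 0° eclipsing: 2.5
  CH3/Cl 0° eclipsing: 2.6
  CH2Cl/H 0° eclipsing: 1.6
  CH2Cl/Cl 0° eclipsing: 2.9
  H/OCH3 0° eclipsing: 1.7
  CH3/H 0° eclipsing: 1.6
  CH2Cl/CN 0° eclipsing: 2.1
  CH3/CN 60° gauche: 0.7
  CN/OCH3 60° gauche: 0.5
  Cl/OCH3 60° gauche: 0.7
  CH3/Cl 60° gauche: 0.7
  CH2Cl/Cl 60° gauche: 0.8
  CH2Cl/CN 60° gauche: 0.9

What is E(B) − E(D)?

B (eclipsed): CH3–H eclipsed, OCH3–Cl eclipsed, CH2Cl–CN eclipsed; 1.6 + 2.5 + 2.1 = 6.2 kcal/mol.
D (staggered): CH3–Cl gauche, CH3–CN gauche, OCH3–CN gauche, CH2Cl–Cl gauche; 0.7 + 0.7 + 0.5 + 0.8 = 2.7 kcal/mol.
E(B) − E(D) = 6.2 − 2.7 = +3.5 kcal/mol.

+3.5 kcal/mol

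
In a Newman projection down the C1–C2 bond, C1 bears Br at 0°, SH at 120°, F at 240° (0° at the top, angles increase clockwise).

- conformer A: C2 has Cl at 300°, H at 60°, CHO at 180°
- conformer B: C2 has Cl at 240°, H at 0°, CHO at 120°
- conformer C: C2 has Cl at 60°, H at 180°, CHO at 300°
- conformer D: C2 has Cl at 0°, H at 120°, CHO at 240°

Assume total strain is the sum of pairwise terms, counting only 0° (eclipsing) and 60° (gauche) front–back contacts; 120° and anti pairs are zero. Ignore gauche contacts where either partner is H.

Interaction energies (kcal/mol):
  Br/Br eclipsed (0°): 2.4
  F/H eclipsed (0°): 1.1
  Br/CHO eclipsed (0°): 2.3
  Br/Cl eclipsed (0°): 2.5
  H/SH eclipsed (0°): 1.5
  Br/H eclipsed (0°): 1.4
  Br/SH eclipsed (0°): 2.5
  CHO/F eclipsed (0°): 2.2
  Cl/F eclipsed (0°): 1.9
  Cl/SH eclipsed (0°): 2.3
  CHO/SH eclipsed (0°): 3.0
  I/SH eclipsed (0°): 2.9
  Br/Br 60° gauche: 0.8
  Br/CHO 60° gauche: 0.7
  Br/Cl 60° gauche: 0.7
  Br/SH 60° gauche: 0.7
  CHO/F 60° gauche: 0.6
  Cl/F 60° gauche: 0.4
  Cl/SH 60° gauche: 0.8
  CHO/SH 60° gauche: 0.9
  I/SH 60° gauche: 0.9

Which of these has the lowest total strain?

A

A is staggered. Br at 0° is gauche with Cl at 300° (0.7); SH at 120° is gauche with CHO at 180° (0.9); F at 240° is gauche with Cl at 300° (0.4); F at 240° is gauche with CHO at 180° (0.6). Total 2.6 kcal/mol.
B is eclipsed. Br at 0° is eclipsed with H at 0° (1.4); SH at 120° is eclipsed with CHO at 120° (3.0); F at 240° is eclipsed with Cl at 240° (1.9). Total 6.3 kcal/mol.
C is staggered. Br at 0° is gauche with Cl at 60° (0.7); Br at 0° is gauche with CHO at 300° (0.7); SH at 120° is gauche with Cl at 60° (0.8); F at 240° is gauche with CHO at 300° (0.6). Total 2.8 kcal/mol.
D is eclipsed. Br at 0° is eclipsed with Cl at 0° (2.5); SH at 120° is eclipsed with H at 120° (1.5); F at 240° is eclipsed with CHO at 240° (2.2). Total 6.2 kcal/mol.
A has the lowest total (2.6 kcal/mol).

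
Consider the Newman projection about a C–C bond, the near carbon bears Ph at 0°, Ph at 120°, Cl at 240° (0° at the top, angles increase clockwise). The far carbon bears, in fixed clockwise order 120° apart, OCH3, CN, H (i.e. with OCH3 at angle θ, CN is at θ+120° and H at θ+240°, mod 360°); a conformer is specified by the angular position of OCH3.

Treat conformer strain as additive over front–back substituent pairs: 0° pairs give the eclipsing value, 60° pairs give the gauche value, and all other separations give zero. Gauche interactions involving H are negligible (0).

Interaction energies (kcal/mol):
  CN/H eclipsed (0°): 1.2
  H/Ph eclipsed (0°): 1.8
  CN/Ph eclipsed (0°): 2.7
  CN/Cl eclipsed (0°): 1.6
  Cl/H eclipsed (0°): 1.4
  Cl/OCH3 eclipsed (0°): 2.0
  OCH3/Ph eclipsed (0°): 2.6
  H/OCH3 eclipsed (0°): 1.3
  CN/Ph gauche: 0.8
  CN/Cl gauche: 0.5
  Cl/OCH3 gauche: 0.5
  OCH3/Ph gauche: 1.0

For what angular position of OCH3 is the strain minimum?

180°

OCH3 at 0° (eclipsed): Ph–OCH3 eclipsed, Ph–CN eclipsed, Cl–H eclipsed; 2.6 + 2.7 + 1.4 = 6.7 kcal/mol.
OCH3 at 60° (staggered): Ph–OCH3 gauche, Ph–OCH3 gauche, Ph–CN gauche, Cl–CN gauche; 1.0 + 1.0 + 0.8 + 0.5 = 3.3 kcal/mol.
OCH3 at 120° (eclipsed): Ph–H eclipsed, Ph–OCH3 eclipsed, Cl–CN eclipsed; 1.8 + 2.6 + 1.6 = 6.0 kcal/mol.
OCH3 at 180° (staggered): Ph–CN gauche, Ph–OCH3 gauche, Cl–OCH3 gauche, Cl–CN gauche; 0.8 + 1.0 + 0.5 + 0.5 = 2.8 kcal/mol.
OCH3 at 240° (eclipsed): Ph–CN eclipsed, Ph–H eclipsed, Cl–OCH3 eclipsed; 2.7 + 1.8 + 2.0 = 6.5 kcal/mol.
OCH3 at 300° (staggered): Ph–OCH3 gauche, Ph–CN gauche, Ph–CN gauche, Cl–OCH3 gauche; 1.0 + 0.8 + 0.8 + 0.5 = 3.1 kcal/mol.
The minimum (2.8 kcal/mol) occurs with OCH3 at 180°.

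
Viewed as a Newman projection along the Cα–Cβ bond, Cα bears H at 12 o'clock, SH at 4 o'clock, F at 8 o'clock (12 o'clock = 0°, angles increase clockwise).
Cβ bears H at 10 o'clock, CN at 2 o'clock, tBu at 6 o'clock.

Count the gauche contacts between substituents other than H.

3

Non-H gauche pairs: SH(120°)/CN(60°); SH(120°)/tBu(180°); F(240°)/tBu(180°) — 3 interactions.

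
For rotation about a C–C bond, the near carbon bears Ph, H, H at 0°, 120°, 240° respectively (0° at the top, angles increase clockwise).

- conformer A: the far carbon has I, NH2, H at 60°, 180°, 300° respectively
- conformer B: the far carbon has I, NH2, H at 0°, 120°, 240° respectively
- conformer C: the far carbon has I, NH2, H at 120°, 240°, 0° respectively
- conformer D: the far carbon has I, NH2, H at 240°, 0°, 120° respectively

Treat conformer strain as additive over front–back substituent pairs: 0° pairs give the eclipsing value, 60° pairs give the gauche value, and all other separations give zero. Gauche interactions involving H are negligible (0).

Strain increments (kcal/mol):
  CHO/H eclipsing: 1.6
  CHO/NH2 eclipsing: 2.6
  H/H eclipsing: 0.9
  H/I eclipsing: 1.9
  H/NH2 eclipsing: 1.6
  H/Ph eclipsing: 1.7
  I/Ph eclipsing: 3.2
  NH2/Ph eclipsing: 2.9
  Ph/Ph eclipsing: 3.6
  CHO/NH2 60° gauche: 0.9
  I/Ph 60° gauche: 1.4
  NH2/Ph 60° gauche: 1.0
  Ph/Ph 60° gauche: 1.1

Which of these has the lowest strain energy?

A

A (staggered): Ph–I gauche; 1.4 = 1.4 kcal/mol.
B (eclipsed): Ph–I eclipsed, H–NH2 eclipsed, H–H eclipsed; 3.2 + 1.6 + 0.9 = 5.7 kcal/mol.
C (eclipsed): Ph–H eclipsed, H–I eclipsed, H–NH2 eclipsed; 1.7 + 1.9 + 1.6 = 5.2 kcal/mol.
D (eclipsed): Ph–NH2 eclipsed, H–H eclipsed, H–I eclipsed; 2.9 + 0.9 + 1.9 = 5.7 kcal/mol.
A has the lowest total (1.4 kcal/mol).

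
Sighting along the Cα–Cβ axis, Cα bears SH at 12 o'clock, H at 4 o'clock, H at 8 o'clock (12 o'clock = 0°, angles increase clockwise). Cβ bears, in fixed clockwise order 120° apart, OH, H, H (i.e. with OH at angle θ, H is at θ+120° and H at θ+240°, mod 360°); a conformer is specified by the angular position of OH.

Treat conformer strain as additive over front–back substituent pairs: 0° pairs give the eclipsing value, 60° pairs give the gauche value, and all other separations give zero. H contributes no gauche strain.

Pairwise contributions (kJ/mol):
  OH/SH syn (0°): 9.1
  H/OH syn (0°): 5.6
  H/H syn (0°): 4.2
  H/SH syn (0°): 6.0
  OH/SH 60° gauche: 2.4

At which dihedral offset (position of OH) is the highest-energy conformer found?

0°

OH at 0° (eclipsed): SH(0°)/OH(0°) eclipsed 9.1; H(120°)/H(120°) eclipsed 4.2; H(240°)/H(240°) eclipsed 4.2 → 17.5 kJ/mol.
OH at 60° (staggered): SH(0°)/OH(60°) gauche 2.4 → 2.4 kJ/mol.
OH at 120° (eclipsed): SH(0°)/H(0°) eclipsed 6.0; H(120°)/OH(120°) eclipsed 5.6; H(240°)/H(240°) eclipsed 4.2 → 15.8 kJ/mol.
OH at 180° (staggered): no non-H gauche contacts → 0.0 kJ/mol.
OH at 240° (eclipsed): SH(0°)/H(0°) eclipsed 6.0; H(120°)/H(120°) eclipsed 4.2; H(240°)/OH(240°) eclipsed 5.6 → 15.8 kJ/mol.
OH at 300° (staggered): SH(0°)/OH(300°) gauche 2.4 → 2.4 kJ/mol.
The maximum (17.5 kJ/mol) occurs with OH at 0°.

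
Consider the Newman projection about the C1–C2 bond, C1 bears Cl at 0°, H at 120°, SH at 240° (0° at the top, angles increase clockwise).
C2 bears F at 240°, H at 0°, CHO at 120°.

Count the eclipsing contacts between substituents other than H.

Non-H eclipsing pairs: SH(240°)/F(240°) — 1 interaction.

1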